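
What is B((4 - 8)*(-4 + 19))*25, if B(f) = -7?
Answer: -175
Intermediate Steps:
B((4 - 8)*(-4 + 19))*25 = -7*25 = -175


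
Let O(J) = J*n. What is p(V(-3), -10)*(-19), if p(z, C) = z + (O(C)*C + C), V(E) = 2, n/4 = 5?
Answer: -37848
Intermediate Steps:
n = 20 (n = 4*5 = 20)
O(J) = 20*J (O(J) = J*20 = 20*J)
p(z, C) = C + z + 20*C² (p(z, C) = z + ((20*C)*C + C) = z + (20*C² + C) = z + (C + 20*C²) = C + z + 20*C²)
p(V(-3), -10)*(-19) = (-10 + 2 + 20*(-10)²)*(-19) = (-10 + 2 + 20*100)*(-19) = (-10 + 2 + 2000)*(-19) = 1992*(-19) = -37848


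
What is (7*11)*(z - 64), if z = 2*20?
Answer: -1848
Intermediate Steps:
z = 40
(7*11)*(z - 64) = (7*11)*(40 - 64) = 77*(-24) = -1848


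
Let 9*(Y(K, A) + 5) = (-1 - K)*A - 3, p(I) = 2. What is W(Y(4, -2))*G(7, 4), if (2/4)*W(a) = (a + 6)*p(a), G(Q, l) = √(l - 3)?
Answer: 64/9 ≈ 7.1111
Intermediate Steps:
Y(K, A) = -16/3 + A*(-1 - K)/9 (Y(K, A) = -5 + ((-1 - K)*A - 3)/9 = -5 + (A*(-1 - K) - 3)/9 = -5 + (-3 + A*(-1 - K))/9 = -5 + (-⅓ + A*(-1 - K)/9) = -16/3 + A*(-1 - K)/9)
G(Q, l) = √(-3 + l)
W(a) = 24 + 4*a (W(a) = 2*((a + 6)*2) = 2*((6 + a)*2) = 2*(12 + 2*a) = 24 + 4*a)
W(Y(4, -2))*G(7, 4) = (24 + 4*(-16/3 - ⅑*(-2) - ⅑*(-2)*4))*√(-3 + 4) = (24 + 4*(-16/3 + 2/9 + 8/9))*√1 = (24 + 4*(-38/9))*1 = (24 - 152/9)*1 = (64/9)*1 = 64/9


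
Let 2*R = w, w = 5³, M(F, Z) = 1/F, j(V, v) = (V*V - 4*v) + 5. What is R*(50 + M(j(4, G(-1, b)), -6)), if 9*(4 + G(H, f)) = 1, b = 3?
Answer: 2057375/658 ≈ 3126.7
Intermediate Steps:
G(H, f) = -35/9 (G(H, f) = -4 + (⅑)*1 = -4 + ⅑ = -35/9)
j(V, v) = 5 + V² - 4*v (j(V, v) = (V² - 4*v) + 5 = 5 + V² - 4*v)
w = 125
R = 125/2 (R = (½)*125 = 125/2 ≈ 62.500)
R*(50 + M(j(4, G(-1, b)), -6)) = 125*(50 + 1/(5 + 4² - 4*(-35/9)))/2 = 125*(50 + 1/(5 + 16 + 140/9))/2 = 125*(50 + 1/(329/9))/2 = 125*(50 + 9/329)/2 = (125/2)*(16459/329) = 2057375/658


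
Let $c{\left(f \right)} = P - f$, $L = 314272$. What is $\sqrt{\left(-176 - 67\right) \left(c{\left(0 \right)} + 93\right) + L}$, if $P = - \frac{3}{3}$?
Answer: $2 \sqrt{72979} \approx 540.29$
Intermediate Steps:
$P = -1$ ($P = \left(-3\right) \frac{1}{3} = -1$)
$c{\left(f \right)} = -1 - f$
$\sqrt{\left(-176 - 67\right) \left(c{\left(0 \right)} + 93\right) + L} = \sqrt{\left(-176 - 67\right) \left(\left(-1 - 0\right) + 93\right) + 314272} = \sqrt{- 243 \left(\left(-1 + 0\right) + 93\right) + 314272} = \sqrt{- 243 \left(-1 + 93\right) + 314272} = \sqrt{\left(-243\right) 92 + 314272} = \sqrt{-22356 + 314272} = \sqrt{291916} = 2 \sqrt{72979}$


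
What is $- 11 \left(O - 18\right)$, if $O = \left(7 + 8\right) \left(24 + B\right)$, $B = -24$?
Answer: $198$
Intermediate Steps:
$O = 0$ ($O = \left(7 + 8\right) \left(24 - 24\right) = 15 \cdot 0 = 0$)
$- 11 \left(O - 18\right) = - 11 \left(0 - 18\right) = \left(-11\right) \left(-18\right) = 198$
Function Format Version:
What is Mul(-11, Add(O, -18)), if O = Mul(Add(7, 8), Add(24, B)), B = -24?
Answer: 198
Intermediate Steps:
O = 0 (O = Mul(Add(7, 8), Add(24, -24)) = Mul(15, 0) = 0)
Mul(-11, Add(O, -18)) = Mul(-11, Add(0, -18)) = Mul(-11, -18) = 198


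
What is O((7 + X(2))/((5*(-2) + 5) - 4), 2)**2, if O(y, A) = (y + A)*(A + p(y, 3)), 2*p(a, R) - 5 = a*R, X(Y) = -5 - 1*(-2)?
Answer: 25921/729 ≈ 35.557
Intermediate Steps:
X(Y) = -3 (X(Y) = -5 + 2 = -3)
p(a, R) = 5/2 + R*a/2 (p(a, R) = 5/2 + (a*R)/2 = 5/2 + (R*a)/2 = 5/2 + R*a/2)
O(y, A) = (A + y)*(5/2 + A + 3*y/2) (O(y, A) = (y + A)*(A + (5/2 + (1/2)*3*y)) = (A + y)*(A + (5/2 + 3*y/2)) = (A + y)*(5/2 + A + 3*y/2))
O((7 + X(2))/((5*(-2) + 5) - 4), 2)**2 = (2**2 + 3*((7 - 3)/((5*(-2) + 5) - 4))**2/2 + (5/2)*2 + 5*((7 - 3)/((5*(-2) + 5) - 4))/2 + (5/2)*2*((7 - 3)/((5*(-2) + 5) - 4)))**2 = (4 + 3*(4/((-10 + 5) - 4))**2/2 + 5 + 5*(4/((-10 + 5) - 4))/2 + (5/2)*2*(4/((-10 + 5) - 4)))**2 = (4 + 3*(4/(-5 - 4))**2/2 + 5 + 5*(4/(-5 - 4))/2 + (5/2)*2*(4/(-5 - 4)))**2 = (4 + 3*(4/(-9))**2/2 + 5 + 5*(4/(-9))/2 + (5/2)*2*(4/(-9)))**2 = (4 + 3*(4*(-1/9))**2/2 + 5 + 5*(4*(-1/9))/2 + (5/2)*2*(4*(-1/9)))**2 = (4 + 3*(-4/9)**2/2 + 5 + (5/2)*(-4/9) + (5/2)*2*(-4/9))**2 = (4 + (3/2)*(16/81) + 5 - 10/9 - 20/9)**2 = (4 + 8/27 + 5 - 10/9 - 20/9)**2 = (161/27)**2 = 25921/729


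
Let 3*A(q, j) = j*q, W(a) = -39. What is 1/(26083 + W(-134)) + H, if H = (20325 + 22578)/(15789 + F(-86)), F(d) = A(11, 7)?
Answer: 209509040/77226971 ≈ 2.7129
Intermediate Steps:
A(q, j) = j*q/3 (A(q, j) = (j*q)/3 = j*q/3)
F(d) = 77/3 (F(d) = (1/3)*7*11 = 77/3)
H = 128709/47444 (H = (20325 + 22578)/(15789 + 77/3) = 42903/(47444/3) = 42903*(3/47444) = 128709/47444 ≈ 2.7129)
1/(26083 + W(-134)) + H = 1/(26083 - 39) + 128709/47444 = 1/26044 + 128709/47444 = 209509040/77226971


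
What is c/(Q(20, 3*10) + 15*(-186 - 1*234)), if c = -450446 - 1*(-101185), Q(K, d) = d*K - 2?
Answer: 349261/5702 ≈ 61.252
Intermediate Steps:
Q(K, d) = -2 + K*d (Q(K, d) = K*d - 2 = -2 + K*d)
c = -349261 (c = -450446 + 101185 = -349261)
c/(Q(20, 3*10) + 15*(-186 - 1*234)) = -349261/((-2 + 20*(3*10)) + 15*(-186 - 1*234)) = -349261/((-2 + 20*30) + 15*(-186 - 234)) = -349261/((-2 + 600) + 15*(-420)) = -349261/(598 - 6300) = -349261/(-5702) = -349261*(-1/5702) = 349261/5702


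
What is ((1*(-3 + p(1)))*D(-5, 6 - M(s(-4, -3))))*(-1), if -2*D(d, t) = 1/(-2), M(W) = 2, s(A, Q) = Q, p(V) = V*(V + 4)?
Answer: -½ ≈ -0.50000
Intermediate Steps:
p(V) = V*(4 + V)
D(d, t) = ¼ (D(d, t) = -1/(2*(-2)) = -(-1)/(2*2) = -½*(-½) = ¼)
((1*(-3 + p(1)))*D(-5, 6 - M(s(-4, -3))))*(-1) = ((1*(-3 + 1*(4 + 1)))*(¼))*(-1) = ((1*(-3 + 1*5))*(¼))*(-1) = ((1*(-3 + 5))*(¼))*(-1) = ((1*2)*(¼))*(-1) = (2*(¼))*(-1) = (½)*(-1) = -½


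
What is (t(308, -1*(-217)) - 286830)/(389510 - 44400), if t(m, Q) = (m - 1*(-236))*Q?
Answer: -84391/172555 ≈ -0.48907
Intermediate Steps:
t(m, Q) = Q*(236 + m) (t(m, Q) = (m + 236)*Q = (236 + m)*Q = Q*(236 + m))
(t(308, -1*(-217)) - 286830)/(389510 - 44400) = ((-1*(-217))*(236 + 308) - 286830)/(389510 - 44400) = (217*544 - 286830)/345110 = (118048 - 286830)*(1/345110) = -168782*1/345110 = -84391/172555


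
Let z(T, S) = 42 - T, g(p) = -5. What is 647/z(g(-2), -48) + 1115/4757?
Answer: 3130184/223579 ≈ 14.000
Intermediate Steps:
647/z(g(-2), -48) + 1115/4757 = 647/(42 - 1*(-5)) + 1115/4757 = 647/(42 + 5) + 1115*(1/4757) = 647/47 + 1115/4757 = 3130184/223579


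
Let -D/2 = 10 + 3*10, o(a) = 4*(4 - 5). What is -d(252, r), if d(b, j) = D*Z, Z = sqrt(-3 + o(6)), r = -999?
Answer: 80*I*sqrt(7) ≈ 211.66*I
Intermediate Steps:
o(a) = -4 (o(a) = 4*(-1) = -4)
D = -80 (D = -2*(10 + 3*10) = -2*(10 + 30) = -2*40 = -80)
Z = I*sqrt(7) (Z = sqrt(-3 - 4) = sqrt(-7) = I*sqrt(7) ≈ 2.6458*I)
d(b, j) = -80*I*sqrt(7)
-d(252, r) = -(-80)*I*sqrt(7) = 80*I*sqrt(7)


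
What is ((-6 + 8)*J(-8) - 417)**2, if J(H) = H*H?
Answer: 83521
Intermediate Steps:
J(H) = H**2
((-6 + 8)*J(-8) - 417)**2 = ((-6 + 8)*(-8)**2 - 417)**2 = (2*64 - 417)**2 = (128 - 417)**2 = (-289)**2 = 83521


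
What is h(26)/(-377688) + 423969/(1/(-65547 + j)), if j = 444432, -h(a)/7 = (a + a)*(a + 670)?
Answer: 2527920777979961/15737 ≈ 1.6064e+11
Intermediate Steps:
h(a) = -14*a*(670 + a) (h(a) = -7*(a + a)*(a + 670) = -7*2*a*(670 + a) = -14*a*(670 + a))
h(26)/(-377688) + 423969/(1/(-65547 + j)) = -14*26*(670 + 26)/(-377688) + 423969/(1/(-65547 + 444432)) = -14*26*696*(-1/377688) + 423969/(1/378885) = -253344*(-1/377688) + 423969/(1/378885) = 10556/15737 + 423969*378885 = 10556/15737 + 160635494565 = 2527920777979961/15737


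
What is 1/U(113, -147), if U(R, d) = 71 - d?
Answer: 1/218 ≈ 0.0045872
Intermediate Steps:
1/U(113, -147) = 1/(71 - 1*(-147)) = 1/(71 + 147) = 1/218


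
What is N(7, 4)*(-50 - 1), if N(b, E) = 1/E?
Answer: -51/4 ≈ -12.750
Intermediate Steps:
N(7, 4)*(-50 - 1) = (-50 - 1)/4 = (¼)*(-51) = -51/4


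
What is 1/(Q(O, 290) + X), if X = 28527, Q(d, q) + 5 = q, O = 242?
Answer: 1/28812 ≈ 3.4708e-5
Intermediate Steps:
Q(d, q) = -5 + q
1/(Q(O, 290) + X) = 1/((-5 + 290) + 28527) = 1/(285 + 28527) = 1/28812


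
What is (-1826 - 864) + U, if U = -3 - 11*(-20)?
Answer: -2473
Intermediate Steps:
U = 217 (U = -3 + 220 = 217)
(-1826 - 864) + U = (-1826 - 864) + 217 = -2690 + 217 = -2473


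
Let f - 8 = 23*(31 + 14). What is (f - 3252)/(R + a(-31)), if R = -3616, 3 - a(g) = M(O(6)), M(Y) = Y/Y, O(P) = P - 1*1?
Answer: 2209/3614 ≈ 0.61123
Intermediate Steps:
O(P) = -1 + P (O(P) = P - 1 = -1 + P)
M(Y) = 1
a(g) = 2 (a(g) = 3 - 1*1 = 3 - 1 = 2)
f = 1043 (f = 8 + 23*(31 + 14) = 8 + 23*45 = 8 + 1035 = 1043)
(f - 3252)/(R + a(-31)) = (1043 - 3252)/(-3616 + 2) = -2209/(-3614) = -2209*(-1/3614) = 2209/3614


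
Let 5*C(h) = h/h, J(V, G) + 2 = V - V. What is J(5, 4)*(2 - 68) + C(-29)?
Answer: 661/5 ≈ 132.20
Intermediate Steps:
J(V, G) = -2 (J(V, G) = -2 + (V - V) = -2 + 0 = -2)
C(h) = ⅕ (C(h) = (h/h)/5 = (⅕)*1 = ⅕)
J(5, 4)*(2 - 68) + C(-29) = -2*(2 - 68) + ⅕ = -2*(-66) + ⅕ = 132 + ⅕ = 661/5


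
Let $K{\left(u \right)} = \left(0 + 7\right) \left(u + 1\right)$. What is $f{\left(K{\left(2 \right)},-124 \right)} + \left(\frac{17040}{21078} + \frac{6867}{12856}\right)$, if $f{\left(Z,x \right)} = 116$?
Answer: $\frac{5299557659}{45163128} \approx 117.34$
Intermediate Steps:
$K{\left(u \right)} = 7 + 7 u$ ($K{\left(u \right)} = 7 \left(1 + u\right) = 7 + 7 u$)
$f{\left(K{\left(2 \right)},-124 \right)} + \left(\frac{17040}{21078} + \frac{6867}{12856}\right) = 116 + \left(\frac{17040}{21078} + \frac{6867}{12856}\right) = 116 + \left(17040 \cdot \frac{1}{21078} + 6867 \cdot \frac{1}{12856}\right) = 116 + \left(\frac{2840}{3513} + \frac{6867}{12856}\right) = 116 + \frac{60634811}{45163128} = \frac{5299557659}{45163128}$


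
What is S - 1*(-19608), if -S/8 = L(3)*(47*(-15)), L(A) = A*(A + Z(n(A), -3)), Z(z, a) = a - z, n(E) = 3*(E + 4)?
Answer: -335712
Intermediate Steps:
n(E) = 12 + 3*E (n(E) = 3*(4 + E) = 12 + 3*E)
L(A) = A*(-15 - 2*A) (L(A) = A*(A + (-3 - (12 + 3*A))) = A*(A + (-3 + (-12 - 3*A))) = A*(A + (-15 - 3*A)) = A*(-15 - 2*A))
S = -355320 (S = -8*(-1*3*(15 + 2*3))*47*(-15) = -8*(-1*3*(15 + 6))*(-705) = -8*(-1*3*21)*(-705) = -(-504)*(-705) = -8*44415 = -355320)
S - 1*(-19608) = -355320 - 1*(-19608) = -355320 + 19608 = -335712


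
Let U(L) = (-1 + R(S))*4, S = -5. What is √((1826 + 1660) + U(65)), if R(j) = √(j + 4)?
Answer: √(3482 + 4*I) ≈ 59.008 + 0.0339*I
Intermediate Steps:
R(j) = √(4 + j)
U(L) = -4 + 4*I (U(L) = (-1 + √(4 - 5))*4 = (-1 + √(-1))*4 = (-1 + I)*4 = -4 + 4*I)
√((1826 + 1660) + U(65)) = √((1826 + 1660) + (-4 + 4*I)) = √(3486 + (-4 + 4*I)) = √(3482 + 4*I)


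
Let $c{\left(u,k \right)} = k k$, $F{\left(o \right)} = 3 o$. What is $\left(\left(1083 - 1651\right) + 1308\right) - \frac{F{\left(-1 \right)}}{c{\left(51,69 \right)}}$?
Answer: $\frac{1174381}{1587} \approx 740.0$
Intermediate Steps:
$c{\left(u,k \right)} = k^{2}$
$\left(\left(1083 - 1651\right) + 1308\right) - \frac{F{\left(-1 \right)}}{c{\left(51,69 \right)}} = \left(\left(1083 - 1651\right) + 1308\right) - \frac{3 \left(-1\right)}{69^{2}} = \left(-568 + 1308\right) - - \frac{3}{4761} = 740 - \left(-3\right) \frac{1}{4761} = 740 - - \frac{1}{1587} = 740 + \frac{1}{1587} = \frac{1174381}{1587}$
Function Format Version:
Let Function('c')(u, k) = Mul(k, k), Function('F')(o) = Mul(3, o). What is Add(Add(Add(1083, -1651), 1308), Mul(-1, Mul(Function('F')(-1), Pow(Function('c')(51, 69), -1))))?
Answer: Rational(1174381, 1587) ≈ 740.00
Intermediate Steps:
Function('c')(u, k) = Pow(k, 2)
Add(Add(Add(1083, -1651), 1308), Mul(-1, Mul(Function('F')(-1), Pow(Function('c')(51, 69), -1)))) = Add(Add(Add(1083, -1651), 1308), Mul(-1, Mul(Mul(3, -1), Pow(Pow(69, 2), -1)))) = Add(Add(-568, 1308), Mul(-1, Mul(-3, Pow(4761, -1)))) = Add(740, Mul(-1, Mul(-3, Rational(1, 4761)))) = Add(740, Mul(-1, Rational(-1, 1587))) = Add(740, Rational(1, 1587)) = Rational(1174381, 1587)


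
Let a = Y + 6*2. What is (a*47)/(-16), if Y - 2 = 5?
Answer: -893/16 ≈ -55.813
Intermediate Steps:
Y = 7 (Y = 2 + 5 = 7)
a = 19 (a = 7 + 6*2 = 7 + 12 = 19)
(a*47)/(-16) = (19*47)/(-16) = 893*(-1/16) = -893/16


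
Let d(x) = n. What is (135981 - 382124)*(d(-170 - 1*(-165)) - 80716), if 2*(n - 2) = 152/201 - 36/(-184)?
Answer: 367381839093641/18492 ≈ 1.9867e+10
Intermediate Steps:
n = 45785/18492 (n = 2 + (152/201 - 36/(-184))/2 = 2 + (152*(1/201) - 36*(-1/184))/2 = 2 + (152/201 + 9/46)/2 = 2 + (½)*(8801/9246) = 2 + 8801/18492 = 45785/18492 ≈ 2.4759)
d(x) = 45785/18492
(135981 - 382124)*(d(-170 - 1*(-165)) - 80716) = (135981 - 382124)*(45785/18492 - 80716) = -246143*(-1492554487/18492) = 367381839093641/18492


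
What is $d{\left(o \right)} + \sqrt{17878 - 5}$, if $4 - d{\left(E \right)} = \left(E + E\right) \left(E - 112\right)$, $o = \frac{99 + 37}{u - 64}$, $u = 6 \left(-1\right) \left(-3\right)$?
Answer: $- \frac{357468}{529} + \sqrt{17873} \approx -542.05$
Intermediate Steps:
$u = 18$ ($u = \left(-6\right) \left(-3\right) = 18$)
$o = - \frac{68}{23}$ ($o = \frac{99 + 37}{18 - 64} = \frac{136}{-46} = 136 \left(- \frac{1}{46}\right) = - \frac{68}{23} \approx -2.9565$)
$d{\left(E \right)} = 4 - 2 E \left(-112 + E\right)$ ($d{\left(E \right)} = 4 - \left(E + E\right) \left(E - 112\right) = 4 - 2 E \left(-112 + E\right)$)
$d{\left(o \right)} + \sqrt{17878 - 5} = \left(4 - 2 \left(- \frac{68}{23}\right)^{2} + 224 \left(- \frac{68}{23}\right)\right) + \sqrt{17878 - 5} = \left(4 - \frac{9248}{529} - \frac{15232}{23}\right) + \sqrt{17873} = - \frac{357468}{529} + \sqrt{17873}$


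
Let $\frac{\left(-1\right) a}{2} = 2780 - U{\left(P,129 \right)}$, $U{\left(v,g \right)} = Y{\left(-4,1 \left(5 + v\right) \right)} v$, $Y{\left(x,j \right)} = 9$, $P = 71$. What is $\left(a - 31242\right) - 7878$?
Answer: $-43402$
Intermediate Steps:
$U{\left(v,g \right)} = 9 v$
$a = -4282$ ($a = - 2 \left(2780 - 9 \cdot 71\right) = - 2 \left(2780 - 639\right) = \left(-2\right) 2141 = -4282$)
$\left(a - 31242\right) - 7878 = \left(-4282 - 31242\right) - 7878 = -35524 - 7878 = -43402$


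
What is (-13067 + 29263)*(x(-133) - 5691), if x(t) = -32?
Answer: -92689708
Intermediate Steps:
(-13067 + 29263)*(x(-133) - 5691) = (-13067 + 29263)*(-32 - 5691) = 16196*(-5723) = -92689708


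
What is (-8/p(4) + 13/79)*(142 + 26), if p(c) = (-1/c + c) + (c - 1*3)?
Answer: -383208/1501 ≈ -255.30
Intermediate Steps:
p(c) = -3 - 1/c + 2*c (p(c) = (c - 1/c) + (c - 3) = (c - 1/c) + (-3 + c) = -3 - 1/c + 2*c)
(-8/p(4) + 13/79)*(142 + 26) = (-8/(-3 - 1/4 + 2*4) + 13/79)*(142 + 26) = (-8/(-3 - 1*¼ + 8) + 13*(1/79))*168 = (-8/(-3 - ¼ + 8) + 13/79)*168 = (-8/19/4 + 13/79)*168 = (-8*4/19 + 13/79)*168 = (-32/19 + 13/79)*168 = -2281/1501*168 = -383208/1501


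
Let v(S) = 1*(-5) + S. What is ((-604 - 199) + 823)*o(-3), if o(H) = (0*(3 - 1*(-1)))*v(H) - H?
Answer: 60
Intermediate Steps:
v(S) = -5 + S
o(H) = -H (o(H) = (0*(3 - 1*(-1)))*(-5 + H) - H = (0*(3 + 1))*(-5 + H) - H = (0*4)*(-5 + H) - H = 0*(-5 + H) - H = 0 - H = -H)
((-604 - 199) + 823)*o(-3) = ((-604 - 199) + 823)*(-1*(-3)) = (-803 + 823)*3 = 20*3 = 60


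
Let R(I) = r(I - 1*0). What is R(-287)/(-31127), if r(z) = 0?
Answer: 0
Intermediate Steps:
R(I) = 0
R(-287)/(-31127) = 0/(-31127) = 0*(-1/31127) = 0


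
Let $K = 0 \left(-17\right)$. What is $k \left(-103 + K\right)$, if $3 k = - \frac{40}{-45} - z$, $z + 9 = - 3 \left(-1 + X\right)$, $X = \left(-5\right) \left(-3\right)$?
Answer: $- \frac{48101}{27} \approx -1781.5$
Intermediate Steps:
$X = 15$
$z = -51$ ($z = -9 - 3 \left(-1 + 15\right) = -9 - 42 = -51$)
$K = 0$
$k = \frac{467}{27}$ ($k = \frac{- \frac{40}{-45} - -51}{3} = \frac{\left(-40\right) \left(- \frac{1}{45}\right) + 51}{3} = \frac{\frac{8}{9} + 51}{3} = \frac{1}{3} \cdot \frac{467}{9} = \frac{467}{27} \approx 17.296$)
$k \left(-103 + K\right) = \frac{467 \left(-103 + 0\right)}{27} = \frac{467}{27} \left(-103\right) = - \frac{48101}{27}$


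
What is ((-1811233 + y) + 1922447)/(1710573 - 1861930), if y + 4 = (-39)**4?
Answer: -2424651/151357 ≈ -16.019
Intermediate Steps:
y = 2313437 (y = -4 + (-39)**4 = -4 + 2313441 = 2313437)
((-1811233 + y) + 1922447)/(1710573 - 1861930) = ((-1811233 + 2313437) + 1922447)/(1710573 - 1861930) = (502204 + 1922447)/(-151357) = 2424651*(-1/151357) = -2424651/151357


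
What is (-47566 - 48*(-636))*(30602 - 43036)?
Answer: 211850492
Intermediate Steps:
(-47566 - 48*(-636))*(30602 - 43036) = (-47566 + 30528)*(-12434) = -17038*(-12434) = 211850492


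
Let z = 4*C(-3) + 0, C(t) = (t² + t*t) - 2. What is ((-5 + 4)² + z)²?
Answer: 4225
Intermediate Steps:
C(t) = -2 + 2*t² (C(t) = (t² + t²) - 2 = 2*t² - 2 = -2 + 2*t²)
z = 64 (z = 4*(-2 + 2*(-3)²) + 0 = 4*(-2 + 2*9) + 0 = 4*(-2 + 18) + 0 = 4*16 + 0 = 64 + 0 = 64)
((-5 + 4)² + z)² = ((-5 + 4)² + 64)² = ((-1)² + 64)² = (1 + 64)² = 65² = 4225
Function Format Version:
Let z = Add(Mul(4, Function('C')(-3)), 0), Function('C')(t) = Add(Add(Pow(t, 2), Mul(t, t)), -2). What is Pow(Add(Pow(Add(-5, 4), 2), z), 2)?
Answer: 4225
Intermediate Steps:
Function('C')(t) = Add(-2, Mul(2, Pow(t, 2))) (Function('C')(t) = Add(Add(Pow(t, 2), Pow(t, 2)), -2) = Add(Mul(2, Pow(t, 2)), -2) = Add(-2, Mul(2, Pow(t, 2))))
z = 64 (z = Add(Mul(4, Add(-2, Mul(2, Pow(-3, 2)))), 0) = Add(Mul(4, Add(-2, Mul(2, 9))), 0) = Add(Mul(4, Add(-2, 18)), 0) = Add(Mul(4, 16), 0) = Add(64, 0) = 64)
Pow(Add(Pow(Add(-5, 4), 2), z), 2) = Pow(Add(Pow(Add(-5, 4), 2), 64), 2) = Pow(Add(Pow(-1, 2), 64), 2) = Pow(Add(1, 64), 2) = Pow(65, 2) = 4225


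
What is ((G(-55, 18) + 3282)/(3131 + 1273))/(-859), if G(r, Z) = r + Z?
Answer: -3245/3783036 ≈ -0.00085778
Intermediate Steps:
G(r, Z) = Z + r
((G(-55, 18) + 3282)/(3131 + 1273))/(-859) = (((18 - 55) + 3282)/(3131 + 1273))/(-859) = ((-37 + 3282)/4404)*(-1/859) = (3245*(1/4404))*(-1/859) = (3245/4404)*(-1/859) = -3245/3783036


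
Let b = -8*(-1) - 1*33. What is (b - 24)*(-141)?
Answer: 6909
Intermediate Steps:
b = -25 (b = 8 - 33 = -25)
(b - 24)*(-141) = (-25 - 24)*(-141) = -49*(-141) = 6909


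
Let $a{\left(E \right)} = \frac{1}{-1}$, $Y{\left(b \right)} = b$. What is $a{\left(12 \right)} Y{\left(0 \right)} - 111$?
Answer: $-111$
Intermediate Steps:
$a{\left(E \right)} = -1$
$a{\left(12 \right)} Y{\left(0 \right)} - 111 = \left(-1\right) 0 - 111 = 0 - 111 = -111$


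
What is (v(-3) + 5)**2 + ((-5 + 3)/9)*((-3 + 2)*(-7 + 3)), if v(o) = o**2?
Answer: 1756/9 ≈ 195.11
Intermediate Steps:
(v(-3) + 5)**2 + ((-5 + 3)/9)*((-3 + 2)*(-7 + 3)) = ((-3)**2 + 5)**2 + ((-5 + 3)/9)*((-3 + 2)*(-7 + 3)) = (9 + 5)**2 + (-2*1/9)*(-1*(-4)) = 14**2 - 2/9*4 = 196 - 8/9 = 1756/9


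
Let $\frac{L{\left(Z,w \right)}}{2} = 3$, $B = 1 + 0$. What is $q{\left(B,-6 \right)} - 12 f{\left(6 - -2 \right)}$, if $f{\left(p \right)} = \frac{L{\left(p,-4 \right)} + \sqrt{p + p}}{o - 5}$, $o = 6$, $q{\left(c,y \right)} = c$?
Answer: $-119$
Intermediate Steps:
$B = 1$
$L{\left(Z,w \right)} = 6$ ($L{\left(Z,w \right)} = 2 \cdot 3 = 6$)
$f{\left(p \right)} = 6 + \sqrt{2} \sqrt{p}$ ($f{\left(p \right)} = \frac{6 + \sqrt{p + p}}{6 - 5} = \frac{6 + \sqrt{2 p}}{1} = \left(6 + \sqrt{2} \sqrt{p}\right) 1 = 6 + \sqrt{2} \sqrt{p}$)
$q{\left(B,-6 \right)} - 12 f{\left(6 - -2 \right)} = 1 - 12 \left(6 + \sqrt{2} \sqrt{6 - -2}\right) = 1 - 12 \left(6 + \sqrt{2} \sqrt{6 + 2}\right) = 1 - 12 \left(6 + \sqrt{2} \sqrt{8}\right) = 1 - 12 \left(6 + \sqrt{2} \cdot 2 \sqrt{2}\right) = 1 - 12 \left(6 + 4\right) = 1 - 120 = -119$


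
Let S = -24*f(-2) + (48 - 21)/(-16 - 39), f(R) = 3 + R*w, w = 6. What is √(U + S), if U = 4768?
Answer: √15075115/55 ≈ 70.594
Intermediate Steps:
f(R) = 3 + 6*R (f(R) = 3 + R*6 = 3 + 6*R)
S = 11853/55 (S = -24*(3 + 6*(-2)) + (48 - 21)/(-16 - 39) = -24*(3 - 12) + 27/(-55) = -24*(-9) + 27*(-1/55) = 216 - 27/55 = 11853/55 ≈ 215.51)
√(U + S) = √(4768 + 11853/55) = √(274093/55) = √15075115/55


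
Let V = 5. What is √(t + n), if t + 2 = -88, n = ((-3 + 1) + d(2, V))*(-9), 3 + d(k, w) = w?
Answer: 3*I*√10 ≈ 9.4868*I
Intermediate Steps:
d(k, w) = -3 + w
n = 0 (n = ((-3 + 1) + (-3 + 5))*(-9) = (-2 + 2)*(-9) = 0*(-9) = 0)
t = -90 (t = -2 - 88 = -90)
√(t + n) = √(-90 + 0) = √(-90) = 3*I*√10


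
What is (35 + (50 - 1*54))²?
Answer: 961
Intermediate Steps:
(35 + (50 - 1*54))² = (35 + (50 - 54))² = (35 - 4)² = 31² = 961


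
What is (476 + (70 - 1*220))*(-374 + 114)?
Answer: -84760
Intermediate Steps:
(476 + (70 - 1*220))*(-374 + 114) = (476 + (70 - 220))*(-260) = (476 - 150)*(-260) = 326*(-260) = -84760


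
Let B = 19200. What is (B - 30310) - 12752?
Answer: -23862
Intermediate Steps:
(B - 30310) - 12752 = (19200 - 30310) - 12752 = -11110 - 12752 = -23862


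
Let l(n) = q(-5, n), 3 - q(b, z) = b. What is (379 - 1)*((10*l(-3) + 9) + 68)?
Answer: 59346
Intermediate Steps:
q(b, z) = 3 - b
l(n) = 8 (l(n) = 3 - 1*(-5) = 3 + 5 = 8)
(379 - 1)*((10*l(-3) + 9) + 68) = (379 - 1)*((10*8 + 9) + 68) = 378*((80 + 9) + 68) = 378*(89 + 68) = 378*157 = 59346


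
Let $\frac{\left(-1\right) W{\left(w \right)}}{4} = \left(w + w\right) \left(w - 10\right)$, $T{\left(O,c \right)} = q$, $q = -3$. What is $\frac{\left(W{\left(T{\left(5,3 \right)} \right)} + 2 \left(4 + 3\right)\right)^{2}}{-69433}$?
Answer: $- \frac{88804}{69433} \approx -1.279$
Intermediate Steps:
$T{\left(O,c \right)} = -3$
$W{\left(w \right)} = - 8 w \left(-10 + w\right)$ ($W{\left(w \right)} = - 4 \left(w + w\right) \left(w - 10\right) = - 4 \cdot 2 w \left(w - 10\right) = - 4 \cdot 2 w \left(-10 + w\right) = - 8 w \left(-10 + w\right)$)
$\frac{\left(W{\left(T{\left(5,3 \right)} \right)} + 2 \left(4 + 3\right)\right)^{2}}{-69433} = \frac{\left(8 \left(-3\right) \left(10 - -3\right) + 2 \left(4 + 3\right)\right)^{2}}{-69433} = \left(8 \left(-3\right) \left(10 + 3\right) + 2 \cdot 7\right)^{2} \left(- \frac{1}{69433}\right) = \left(8 \left(-3\right) 13 + 14\right)^{2} \left(- \frac{1}{69433}\right) = \left(-312 + 14\right)^{2} \left(- \frac{1}{69433}\right) = \left(-298\right)^{2} \left(- \frac{1}{69433}\right) = 88804 \left(- \frac{1}{69433}\right) = - \frac{88804}{69433}$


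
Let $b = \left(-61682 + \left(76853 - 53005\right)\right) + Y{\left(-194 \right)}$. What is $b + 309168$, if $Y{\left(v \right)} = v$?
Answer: $271140$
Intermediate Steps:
$b = -38028$ ($b = \left(-61682 + \left(76853 - 53005\right)\right) - 194 = \left(-61682 + 23848\right) - 194 = -37834 - 194 = -38028$)
$b + 309168 = -38028 + 309168 = 271140$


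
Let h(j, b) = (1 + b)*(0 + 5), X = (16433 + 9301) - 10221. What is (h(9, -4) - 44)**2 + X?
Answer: 18994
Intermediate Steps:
X = 15513 (X = 25734 - 10221 = 15513)
h(j, b) = 5 + 5*b (h(j, b) = (1 + b)*5 = 5 + 5*b)
(h(9, -4) - 44)**2 + X = ((5 + 5*(-4)) - 44)**2 + 15513 = ((5 - 20) - 44)**2 + 15513 = (-15 - 44)**2 + 15513 = (-59)**2 + 15513 = 3481 + 15513 = 18994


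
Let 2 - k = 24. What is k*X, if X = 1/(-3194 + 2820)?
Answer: 1/17 ≈ 0.058824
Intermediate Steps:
k = -22 (k = 2 - 1*24 = 2 - 24 = -22)
X = -1/374 (X = 1/(-374) = -1/374 ≈ -0.0026738)
k*X = -22*(-1/374) = 1/17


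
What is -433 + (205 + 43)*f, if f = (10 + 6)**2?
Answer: 63055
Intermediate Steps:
f = 256 (f = 16**2 = 256)
-433 + (205 + 43)*f = -433 + (205 + 43)*256 = -433 + 248*256 = -433 + 63488 = 63055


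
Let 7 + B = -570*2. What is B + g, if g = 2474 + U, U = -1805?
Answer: -478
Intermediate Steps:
g = 669 (g = 2474 - 1805 = 669)
B = -1147 (B = -7 - 570*2 = -7 - 1140 = -1147)
B + g = -1147 + 669 = -478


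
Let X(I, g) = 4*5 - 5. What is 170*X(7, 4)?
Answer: 2550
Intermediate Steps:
X(I, g) = 15 (X(I, g) = 20 - 5 = 15)
170*X(7, 4) = 170*15 = 2550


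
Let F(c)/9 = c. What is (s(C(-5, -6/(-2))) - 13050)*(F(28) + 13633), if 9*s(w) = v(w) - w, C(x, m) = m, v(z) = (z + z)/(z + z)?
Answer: -1630821020/9 ≈ -1.8120e+8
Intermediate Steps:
v(z) = 1 (v(z) = (2*z)/((2*z)) = (2*z)*(1/(2*z)) = 1)
F(c) = 9*c
s(w) = ⅑ - w/9 (s(w) = (1 - w)/9 = ⅑ - w/9)
(s(C(-5, -6/(-2))) - 13050)*(F(28) + 13633) = ((⅑ - (-2)/(3*(-2))) - 13050)*(9*28 + 13633) = ((⅑ - (-2)*(-1)/(3*2)) - 13050)*(252 + 13633) = ((⅑ - ⅑*3) - 13050)*13885 = ((⅑ - ⅓) - 13050)*13885 = (-2/9 - 13050)*13885 = -117452/9*13885 = -1630821020/9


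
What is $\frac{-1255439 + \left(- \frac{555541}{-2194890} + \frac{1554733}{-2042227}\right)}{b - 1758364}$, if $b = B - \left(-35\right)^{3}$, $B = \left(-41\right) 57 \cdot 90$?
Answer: $\frac{5627461922593927733}{8632413606262554570} \approx 0.6519$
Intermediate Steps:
$B = -210330$ ($B = \left(-2337\right) 90 = -210330$)
$b = -167455$ ($b = -210330 - \left(-35\right)^{3} = -210330 - -42875 = -210330 + 42875 = -167455$)
$\frac{-1255439 + \left(- \frac{555541}{-2194890} + \frac{1554733}{-2042227}\right)}{b - 1758364} = \frac{-1255439 + \left(- \frac{555541}{-2194890} + \frac{1554733}{-2042227}\right)}{-167455 - 1758364} = \frac{-1255439 + \left(\left(-555541\right) \left(- \frac{1}{2194890}\right) + 1554733 \left(- \frac{1}{2042227}\right)\right)}{-1925819} = \left(-1255439 + \left(\frac{555541}{2194890} - \frac{1554733}{2042227}\right)\right) \left(- \frac{1}{1925819}\right) = \left(-1255439 - \frac{2277927084563}{4482463620030}\right) \left(- \frac{1}{1925819}\right) = \left(- \frac{5627461922593927733}{4482463620030}\right) \left(- \frac{1}{1925819}\right) = \frac{5627461922593927733}{8632413606262554570}$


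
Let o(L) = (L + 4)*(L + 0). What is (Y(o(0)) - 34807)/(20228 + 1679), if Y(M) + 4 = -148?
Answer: -34959/21907 ≈ -1.5958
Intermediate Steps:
o(L) = L*(4 + L) (o(L) = (4 + L)*L = L*(4 + L))
Y(M) = -152 (Y(M) = -4 - 148 = -152)
(Y(o(0)) - 34807)/(20228 + 1679) = (-152 - 34807)/(20228 + 1679) = -34959/21907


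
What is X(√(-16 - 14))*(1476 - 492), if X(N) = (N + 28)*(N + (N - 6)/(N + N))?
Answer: -18696 + 153996*I*√30/5 ≈ -18696.0 + 1.6869e+5*I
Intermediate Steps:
X(N) = (28 + N)*(N + (-6 + N)/(2*N)) (X(N) = (28 + N)*(N + (-6 + N)/((2*N))) = (28 + N)*(N + (-6 + N)*(1/(2*N))) = (28 + N)*(N + (-6 + N)/(2*N)))
X(√(-16 - 14))*(1476 - 492) = (11 + (√(-16 - 14))² - 84/√(-16 - 14) + 57*√(-16 - 14)/2)*(1476 - 492) = (11 + (√(-30))² - 84*(-I*√30/30) + 57*√(-30)/2)*984 = (11 + (I*√30)² - 84*(-I*√30/30) + 57*(I*√30)/2)*984 = (11 - 30 - (-14)*I*√30/5 + 57*I*√30/2)*984 = (11 - 30 + 14*I*√30/5 + 57*I*√30/2)*984 = (-19 + 313*I*√30/10)*984 = -18696 + 153996*I*√30/5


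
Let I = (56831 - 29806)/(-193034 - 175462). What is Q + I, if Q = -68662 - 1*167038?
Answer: -86854534225/368496 ≈ -2.3570e+5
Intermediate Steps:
Q = -235700 (Q = -68662 - 167038 = -235700)
I = -27025/368496 (I = 27025/(-368496) = 27025*(-1/368496) = -27025/368496 ≈ -0.073339)
Q + I = -235700 - 27025/368496 = -86854534225/368496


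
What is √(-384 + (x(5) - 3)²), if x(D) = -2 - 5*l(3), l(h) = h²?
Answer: 46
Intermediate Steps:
x(D) = -47 (x(D) = -2 - 5*3² = -2 - 5*9 = -2 - 45 = -47)
√(-384 + (x(5) - 3)²) = √(-384 + (-47 - 3)²) = √(-384 + (-50)²) = √(-384 + 2500) = √2116 = 46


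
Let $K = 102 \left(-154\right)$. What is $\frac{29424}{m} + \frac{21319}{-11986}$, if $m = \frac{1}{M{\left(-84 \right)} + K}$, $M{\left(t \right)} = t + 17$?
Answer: $- \frac{5563464930919}{11986} \approx -4.6416 \cdot 10^{8}$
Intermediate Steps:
$K = -15708$
$M{\left(t \right)} = 17 + t$
$m = - \frac{1}{15775}$ ($m = \frac{1}{\left(17 - 84\right) - 15708} = \frac{1}{-67 - 15708} = \frac{1}{-15775} = - \frac{1}{15775} \approx -6.3391 \cdot 10^{-5}$)
$\frac{29424}{m} + \frac{21319}{-11986} = \frac{29424}{- \frac{1}{15775}} + \frac{21319}{-11986} = 29424 \left(-15775\right) + 21319 \left(- \frac{1}{11986}\right) = -464163600 - \frac{21319}{11986} = - \frac{5563464930919}{11986}$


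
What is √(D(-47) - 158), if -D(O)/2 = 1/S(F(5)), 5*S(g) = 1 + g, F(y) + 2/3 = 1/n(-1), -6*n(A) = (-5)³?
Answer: 2*I*√941798/143 ≈ 13.573*I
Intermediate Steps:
n(A) = 125/6 (n(A) = -⅙*(-5)³ = -⅙*(-125) = 125/6)
F(y) = -232/375 (F(y) = -⅔ + 1/(125/6) = -⅔ + 6/125 = -232/375)
S(g) = ⅕ + g/5 (S(g) = (1 + g)/5 = ⅕ + g/5)
D(O) = -3750/143 (D(O) = -2/(⅕ + (⅕)*(-232/375)) = -2/(⅕ - 232/1875) = -2/143/1875 = -2*1875/143 = -3750/143)
√(D(-47) - 158) = √(-3750/143 - 158) = √(-26344/143) = 2*I*√941798/143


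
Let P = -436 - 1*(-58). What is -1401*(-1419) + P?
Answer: 1987641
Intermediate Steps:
P = -378 (P = -436 + 58 = -378)
-1401*(-1419) + P = -1401*(-1419) - 378 = 1988019 - 378 = 1987641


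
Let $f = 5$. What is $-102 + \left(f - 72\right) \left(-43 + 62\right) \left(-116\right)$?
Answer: $147566$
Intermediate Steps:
$-102 + \left(f - 72\right) \left(-43 + 62\right) \left(-116\right) = -102 + \left(5 - 72\right) \left(-43 + 62\right) \left(-116\right) = -102 + \left(-67\right) 19 \left(-116\right) = -102 - -147668 = -102 + 147668 = 147566$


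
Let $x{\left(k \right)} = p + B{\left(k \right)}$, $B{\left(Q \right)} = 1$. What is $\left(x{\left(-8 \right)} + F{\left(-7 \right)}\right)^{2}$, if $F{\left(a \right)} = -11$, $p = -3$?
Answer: $169$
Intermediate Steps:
$x{\left(k \right)} = -2$ ($x{\left(k \right)} = -3 + 1 = -2$)
$\left(x{\left(-8 \right)} + F{\left(-7 \right)}\right)^{2} = \left(-2 - 11\right)^{2} = \left(-13\right)^{2} = 169$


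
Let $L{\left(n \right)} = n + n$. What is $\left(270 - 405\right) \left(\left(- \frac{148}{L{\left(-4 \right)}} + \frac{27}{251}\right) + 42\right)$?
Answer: $- \frac{4107375}{502} \approx -8182.0$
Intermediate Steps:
$L{\left(n \right)} = 2 n$
$\left(270 - 405\right) \left(\left(- \frac{148}{L{\left(-4 \right)}} + \frac{27}{251}\right) + 42\right) = \left(270 - 405\right) \left(\left(- \frac{148}{2 \left(-4\right)} + \frac{27}{251}\right) + 42\right) = - 135 \left(\left(- \frac{148}{-8} + 27 \cdot \frac{1}{251}\right) + 42\right) = - 135 \left(\left(\left(-148\right) \left(- \frac{1}{8}\right) + \frac{27}{251}\right) + 42\right) = - 135 \left(\left(\frac{37}{2} + \frac{27}{251}\right) + 42\right) = - 135 \left(\frac{9341}{502} + 42\right) = \left(-135\right) \frac{30425}{502} = - \frac{4107375}{502}$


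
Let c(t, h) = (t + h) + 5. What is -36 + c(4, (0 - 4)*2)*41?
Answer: 5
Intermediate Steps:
c(t, h) = 5 + h + t (c(t, h) = (h + t) + 5 = 5 + h + t)
-36 + c(4, (0 - 4)*2)*41 = -36 + (5 + (0 - 4)*2 + 4)*41 = -36 + (5 - 4*2 + 4)*41 = -36 + (5 - 8 + 4)*41 = -36 + 1*41 = -36 + 41 = 5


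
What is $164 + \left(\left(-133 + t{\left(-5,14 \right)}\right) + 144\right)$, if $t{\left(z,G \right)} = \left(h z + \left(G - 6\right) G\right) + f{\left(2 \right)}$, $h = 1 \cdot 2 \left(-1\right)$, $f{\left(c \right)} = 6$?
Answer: $303$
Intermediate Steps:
$h = -2$ ($h = 2 \left(-1\right) = -2$)
$t{\left(z,G \right)} = 6 - 2 z + G \left(-6 + G\right)$ ($t{\left(z,G \right)} = \left(- 2 z + \left(G - 6\right) G\right) + 6 = \left(- 2 z + \left(-6 + G\right) G\right) + 6 = \left(- 2 z + G \left(-6 + G\right)\right) + 6 = 6 - 2 z + G \left(-6 + G\right)$)
$164 + \left(\left(-133 + t{\left(-5,14 \right)}\right) + 144\right) = 164 + \left(\left(-133 + \left(6 + 14^{2} - 84 - -10\right)\right) + 144\right) = 164 + \left(\left(-133 + \left(6 + 196 - 84 + 10\right)\right) + 144\right) = 164 + \left(\left(-133 + 128\right) + 144\right) = 164 + \left(-5 + 144\right) = 164 + 139 = 303$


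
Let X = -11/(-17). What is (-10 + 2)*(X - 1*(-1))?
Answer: -224/17 ≈ -13.176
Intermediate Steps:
X = 11/17 (X = -11*(-1/17) = 11/17 ≈ 0.64706)
(-10 + 2)*(X - 1*(-1)) = (-10 + 2)*(11/17 - 1*(-1)) = -8*(11/17 + 1) = -8*28/17 = -224/17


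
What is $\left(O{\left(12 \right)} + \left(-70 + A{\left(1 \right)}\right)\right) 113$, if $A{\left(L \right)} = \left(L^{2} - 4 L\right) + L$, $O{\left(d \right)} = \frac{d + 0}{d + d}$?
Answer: $- \frac{16159}{2} \approx -8079.5$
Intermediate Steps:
$O{\left(d \right)} = \frac{1}{2}$ ($O{\left(d \right)} = \frac{d}{2 d} = d \frac{1}{2 d} = \frac{1}{2}$)
$A{\left(L \right)} = L^{2} - 3 L$
$\left(O{\left(12 \right)} + \left(-70 + A{\left(1 \right)}\right)\right) 113 = \left(\frac{1}{2} - \left(70 - \left(-3 + 1\right)\right)\right) 113 = \left(\frac{1}{2} + \left(-70 + 1 \left(-2\right)\right)\right) 113 = \left(\frac{1}{2} - 72\right) 113 = \left(- \frac{143}{2}\right) 113 = - \frac{16159}{2}$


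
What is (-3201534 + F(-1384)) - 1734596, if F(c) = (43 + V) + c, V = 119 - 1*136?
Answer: -4937488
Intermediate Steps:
V = -17 (V = 119 - 136 = -17)
F(c) = 26 + c (F(c) = (43 - 17) + c = 26 + c)
(-3201534 + F(-1384)) - 1734596 = (-3201534 + (26 - 1384)) - 1734596 = (-3201534 - 1358) - 1734596 = -3202892 - 1734596 = -4937488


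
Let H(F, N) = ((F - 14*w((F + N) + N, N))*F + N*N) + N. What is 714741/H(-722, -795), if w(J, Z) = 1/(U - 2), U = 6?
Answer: 714741/1155041 ≈ 0.61880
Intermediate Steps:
w(J, Z) = ¼ (w(J, Z) = 1/(6 - 2) = 1/4 = ¼)
H(F, N) = N + N² + F*(-7/2 + F) (H(F, N) = ((F - 14*¼)*F + N*N) + N = ((F - 7/2)*F + N²) + N = ((-7/2 + F)*F + N²) + N = (F*(-7/2 + F) + N²) + N = (N² + F*(-7/2 + F)) + N = N + N² + F*(-7/2 + F))
714741/H(-722, -795) = 714741/(-795 + (-722)² + (-795)² - 7/2*(-722)) = 714741/(-795 + 521284 + 632025 + 2527) = 714741/1155041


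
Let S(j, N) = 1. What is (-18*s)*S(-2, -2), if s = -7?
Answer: 126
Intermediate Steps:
(-18*s)*S(-2, -2) = -(-126)*1 = -18*(-7)*1 = 126*1 = 126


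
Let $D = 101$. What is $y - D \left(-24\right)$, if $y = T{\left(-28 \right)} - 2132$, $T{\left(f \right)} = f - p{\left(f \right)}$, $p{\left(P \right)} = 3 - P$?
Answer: $233$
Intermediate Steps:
$T{\left(f \right)} = -3 + 2 f$ ($T{\left(f \right)} = f - \left(3 - f\right) = f + \left(-3 + f\right) = -3 + 2 f$)
$y = -2191$ ($y = \left(-3 + 2 \left(-28\right)\right) - 2132 = \left(-3 - 56\right) - 2132 = -59 - 2132 = -2191$)
$y - D \left(-24\right) = -2191 - 101 \left(-24\right) = -2191 - -2424 = -2191 + 2424 = 233$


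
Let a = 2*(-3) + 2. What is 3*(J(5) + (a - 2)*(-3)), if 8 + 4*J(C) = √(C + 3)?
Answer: 48 + 3*√2/2 ≈ 50.121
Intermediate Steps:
J(C) = -2 + √(3 + C)/4 (J(C) = -2 + √(C + 3)/4 = -2 + √(3 + C)/4)
a = -4 (a = -6 + 2 = -4)
3*(J(5) + (a - 2)*(-3)) = 3*((-2 + √(3 + 5)/4) + (-4 - 2)*(-3)) = 3*((-2 + √8/4) - 6*(-3)) = 3*((-2 + (2*√2)/4) + 18) = 3*((-2 + √2/2) + 18) = 3*(16 + √2/2) = 48 + 3*√2/2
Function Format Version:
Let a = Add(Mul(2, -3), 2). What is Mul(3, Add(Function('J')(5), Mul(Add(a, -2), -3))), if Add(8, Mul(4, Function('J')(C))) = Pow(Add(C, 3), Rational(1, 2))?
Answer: Add(48, Mul(Rational(3, 2), Pow(2, Rational(1, 2)))) ≈ 50.121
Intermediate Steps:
Function('J')(C) = Add(-2, Mul(Rational(1, 4), Pow(Add(3, C), Rational(1, 2)))) (Function('J')(C) = Add(-2, Mul(Rational(1, 4), Pow(Add(C, 3), Rational(1, 2)))) = Add(-2, Mul(Rational(1, 4), Pow(Add(3, C), Rational(1, 2)))))
a = -4 (a = Add(-6, 2) = -4)
Mul(3, Add(Function('J')(5), Mul(Add(a, -2), -3))) = Mul(3, Add(Add(-2, Mul(Rational(1, 4), Pow(Add(3, 5), Rational(1, 2)))), Mul(Add(-4, -2), -3))) = Mul(3, Add(Add(-2, Mul(Rational(1, 4), Pow(8, Rational(1, 2)))), Mul(-6, -3))) = Mul(3, Add(Add(-2, Mul(Rational(1, 4), Mul(2, Pow(2, Rational(1, 2))))), 18)) = Mul(3, Add(Add(-2, Mul(Rational(1, 2), Pow(2, Rational(1, 2)))), 18)) = Mul(3, Add(16, Mul(Rational(1, 2), Pow(2, Rational(1, 2))))) = Add(48, Mul(Rational(3, 2), Pow(2, Rational(1, 2))))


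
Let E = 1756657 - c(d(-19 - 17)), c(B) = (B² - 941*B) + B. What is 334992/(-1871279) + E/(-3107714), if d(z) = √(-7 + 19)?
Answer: -4328232227243/5815399946206 - 940*√3/1553857 ≈ -0.74532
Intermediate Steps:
d(z) = 2*√3 (d(z) = √12 = 2*√3)
c(B) = B² - 940*B
E = 1756657 - 2*√3*(-940 + 2*√3) ≈ 1.7599e+6
334992/(-1871279) + E/(-3107714) = 334992/(-1871279) + (1756645 + 1880*√3)/(-3107714) = 334992*(-1/1871279) + (1756645 + 1880*√3)*(-1/3107714) = -334992/1871279 + (-1756645/3107714 - 940*√3/1553857) = -4328232227243/5815399946206 - 940*√3/1553857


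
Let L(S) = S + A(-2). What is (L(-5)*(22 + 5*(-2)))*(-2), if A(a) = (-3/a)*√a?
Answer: 120 - 36*I*√2 ≈ 120.0 - 50.912*I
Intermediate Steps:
A(a) = -3/√a
L(S) = S + 3*I*√2/2 (L(S) = S - (-3)*I*√2/2 = S + 3*I*√2/2)
(L(-5)*(22 + 5*(-2)))*(-2) = ((-5 + 3*I*√2/2)*(22 + 5*(-2)))*(-2) = ((-5 + 3*I*√2/2)*(22 - 10))*(-2) = ((-5 + 3*I*√2/2)*12)*(-2) = (-60 + 18*I*√2)*(-2) = 120 - 36*I*√2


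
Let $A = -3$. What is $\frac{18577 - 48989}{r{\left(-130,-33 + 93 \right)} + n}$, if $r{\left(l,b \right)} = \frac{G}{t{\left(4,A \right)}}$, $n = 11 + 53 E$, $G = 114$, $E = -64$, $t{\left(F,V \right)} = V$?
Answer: $\frac{30412}{3419} \approx 8.895$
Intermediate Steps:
$n = -3381$ ($n = 11 + 53 \left(-64\right) = 11 - 3392 = -3381$)
$r{\left(l,b \right)} = -38$ ($r{\left(l,b \right)} = \frac{114}{-3} = 114 \left(- \frac{1}{3}\right) = -38$)
$\frac{18577 - 48989}{r{\left(-130,-33 + 93 \right)} + n} = \frac{18577 - 48989}{-38 - 3381} = - \frac{30412}{-3419} = \left(-30412\right) \left(- \frac{1}{3419}\right) = \frac{30412}{3419}$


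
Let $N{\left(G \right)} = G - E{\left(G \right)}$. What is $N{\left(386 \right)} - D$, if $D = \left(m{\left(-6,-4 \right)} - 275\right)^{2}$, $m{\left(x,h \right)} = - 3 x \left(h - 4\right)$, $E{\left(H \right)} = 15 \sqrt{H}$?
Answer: $-175175 - 15 \sqrt{386} \approx -1.7547 \cdot 10^{5}$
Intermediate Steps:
$m{\left(x,h \right)} = - 3 x \left(-4 + h\right)$
$D = 175561$ ($D = \left(3 \left(-6\right) \left(4 - -4\right) - 275\right)^{2} = \left(3 \left(-6\right) \left(4 + 4\right) - 275\right)^{2} = \left(3 \left(-6\right) 8 - 275\right)^{2} = \left(-144 - 275\right)^{2} = \left(-419\right)^{2} = 175561$)
$N{\left(G \right)} = G - 15 \sqrt{G}$
$N{\left(386 \right)} - D = \left(386 - 15 \sqrt{386}\right) - 175561 = -175175 - 15 \sqrt{386}$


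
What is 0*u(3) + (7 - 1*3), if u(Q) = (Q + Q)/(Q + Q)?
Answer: 4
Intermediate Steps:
u(Q) = 1 (u(Q) = (2*Q)/((2*Q)) = (2*Q)*(1/(2*Q)) = 1)
0*u(3) + (7 - 1*3) = 0*1 + (7 - 1*3) = 0 + (7 - 3) = 0 + 4 = 4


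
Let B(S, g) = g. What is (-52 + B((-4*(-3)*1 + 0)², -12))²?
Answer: 4096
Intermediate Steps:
(-52 + B((-4*(-3)*1 + 0)², -12))² = (-52 - 12)² = (-64)² = 4096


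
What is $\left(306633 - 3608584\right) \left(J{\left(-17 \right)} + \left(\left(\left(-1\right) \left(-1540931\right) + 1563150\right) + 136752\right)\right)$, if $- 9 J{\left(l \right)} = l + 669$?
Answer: $- \frac{96307493014595}{9} \approx -1.0701 \cdot 10^{13}$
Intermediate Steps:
$J{\left(l \right)} = - \frac{223}{3} - \frac{l}{9}$ ($J{\left(l \right)} = - \frac{l + 669}{9} = - \frac{669 + l}{9} = - \frac{223}{3} - \frac{l}{9}$)
$\left(306633 - 3608584\right) \left(J{\left(-17 \right)} + \left(\left(\left(-1\right) \left(-1540931\right) + 1563150\right) + 136752\right)\right) = \left(306633 - 3608584\right) \left(\left(- \frac{223}{3} - - \frac{17}{9}\right) + \left(\left(\left(-1\right) \left(-1540931\right) + 1563150\right) + 136752\right)\right) = - 3301951 \left(\left(- \frac{223}{3} + \frac{17}{9}\right) + \left(\left(1540931 + 1563150\right) + 136752\right)\right) = - 3301951 \left(- \frac{652}{9} + \left(3104081 + 136752\right)\right) = - 3301951 \left(- \frac{652}{9} + 3240833\right) = \left(-3301951\right) \frac{29166845}{9} = - \frac{96307493014595}{9}$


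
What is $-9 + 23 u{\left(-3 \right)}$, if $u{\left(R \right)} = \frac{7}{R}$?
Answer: $- \frac{188}{3} \approx -62.667$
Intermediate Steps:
$-9 + 23 u{\left(-3 \right)} = -9 + 23 \frac{7}{-3} = -9 + 23 \cdot 7 \left(- \frac{1}{3}\right) = -9 + 23 \left(- \frac{7}{3}\right) = -9 - \frac{161}{3} = - \frac{188}{3}$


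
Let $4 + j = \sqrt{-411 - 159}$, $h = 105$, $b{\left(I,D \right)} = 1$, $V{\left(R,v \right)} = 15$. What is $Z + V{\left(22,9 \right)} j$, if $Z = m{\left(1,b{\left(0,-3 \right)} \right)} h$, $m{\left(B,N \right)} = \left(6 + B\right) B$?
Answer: $675 + 15 i \sqrt{570} \approx 675.0 + 358.12 i$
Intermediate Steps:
$m{\left(B,N \right)} = B \left(6 + B\right)$
$j = -4 + i \sqrt{570}$ ($j = -4 + \sqrt{-411 - 159} = -4 + \sqrt{-570} = -4 + i \sqrt{570} \approx -4.0 + 23.875 i$)
$Z = 735$ ($Z = 1 \left(6 + 1\right) 105 = 1 \cdot 7 \cdot 105 = 7 \cdot 105 = 735$)
$Z + V{\left(22,9 \right)} j = 735 + 15 \left(-4 + i \sqrt{570}\right) = 735 - \left(60 - 15 i \sqrt{570}\right) = 675 + 15 i \sqrt{570}$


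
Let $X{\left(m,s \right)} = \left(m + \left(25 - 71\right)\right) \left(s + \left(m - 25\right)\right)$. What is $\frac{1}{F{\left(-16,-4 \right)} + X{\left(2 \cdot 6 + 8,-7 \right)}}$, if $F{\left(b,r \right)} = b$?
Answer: $\frac{1}{296} \approx 0.0033784$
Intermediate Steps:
$X{\left(m,s \right)} = \left(-46 + m\right) \left(-25 + m + s\right)$ ($X{\left(m,s \right)} = \left(m + \left(25 - 71\right)\right) \left(s + \left(-25 + m\right)\right) = \left(m - 46\right) \left(-25 + m + s\right) = \left(-46 + m\right) \left(-25 + m + s\right)$)
$\frac{1}{F{\left(-16,-4 \right)} + X{\left(2 \cdot 6 + 8,-7 \right)}} = \frac{1}{-16 + \left(1150 + \left(2 \cdot 6 + 8\right)^{2} - 71 \left(2 \cdot 6 + 8\right) - -322 + \left(2 \cdot 6 + 8\right) \left(-7\right)\right)} = \frac{1}{-16 + \left(1150 + \left(12 + 8\right)^{2} - 71 \left(12 + 8\right) + 322 + \left(12 + 8\right) \left(-7\right)\right)} = \frac{1}{-16 + \left(1150 + 20^{2} - 1420 + 322 + 20 \left(-7\right)\right)} = \frac{1}{-16 + \left(1150 + 400 - 1420 + 322 - 140\right)} = \frac{1}{-16 + 312} = \frac{1}{296}$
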